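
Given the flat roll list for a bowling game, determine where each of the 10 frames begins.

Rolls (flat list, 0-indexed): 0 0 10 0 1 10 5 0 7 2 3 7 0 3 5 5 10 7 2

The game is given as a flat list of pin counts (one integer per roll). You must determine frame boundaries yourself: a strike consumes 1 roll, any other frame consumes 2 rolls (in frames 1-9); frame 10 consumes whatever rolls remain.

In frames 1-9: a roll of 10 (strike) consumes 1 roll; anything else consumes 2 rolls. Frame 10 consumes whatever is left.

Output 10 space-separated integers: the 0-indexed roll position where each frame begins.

Answer: 0 2 3 5 6 8 10 12 14 16

Derivation:
Frame 1 starts at roll index 0: rolls=0,0 (sum=0), consumes 2 rolls
Frame 2 starts at roll index 2: roll=10 (strike), consumes 1 roll
Frame 3 starts at roll index 3: rolls=0,1 (sum=1), consumes 2 rolls
Frame 4 starts at roll index 5: roll=10 (strike), consumes 1 roll
Frame 5 starts at roll index 6: rolls=5,0 (sum=5), consumes 2 rolls
Frame 6 starts at roll index 8: rolls=7,2 (sum=9), consumes 2 rolls
Frame 7 starts at roll index 10: rolls=3,7 (sum=10), consumes 2 rolls
Frame 8 starts at roll index 12: rolls=0,3 (sum=3), consumes 2 rolls
Frame 9 starts at roll index 14: rolls=5,5 (sum=10), consumes 2 rolls
Frame 10 starts at roll index 16: 3 remaining rolls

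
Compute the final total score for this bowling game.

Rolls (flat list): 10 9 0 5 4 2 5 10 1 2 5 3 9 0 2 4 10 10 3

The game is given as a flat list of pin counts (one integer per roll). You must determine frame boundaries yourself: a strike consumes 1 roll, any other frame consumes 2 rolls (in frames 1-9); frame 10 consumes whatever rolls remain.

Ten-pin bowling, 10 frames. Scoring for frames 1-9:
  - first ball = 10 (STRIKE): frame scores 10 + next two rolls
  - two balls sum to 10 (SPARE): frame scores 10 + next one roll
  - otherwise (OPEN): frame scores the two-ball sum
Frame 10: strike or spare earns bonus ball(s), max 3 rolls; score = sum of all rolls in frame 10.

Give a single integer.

Answer: 106

Derivation:
Frame 1: STRIKE. 10 + next two rolls (9+0) = 19. Cumulative: 19
Frame 2: OPEN (9+0=9). Cumulative: 28
Frame 3: OPEN (5+4=9). Cumulative: 37
Frame 4: OPEN (2+5=7). Cumulative: 44
Frame 5: STRIKE. 10 + next two rolls (1+2) = 13. Cumulative: 57
Frame 6: OPEN (1+2=3). Cumulative: 60
Frame 7: OPEN (5+3=8). Cumulative: 68
Frame 8: OPEN (9+0=9). Cumulative: 77
Frame 9: OPEN (2+4=6). Cumulative: 83
Frame 10: STRIKE. Sum of all frame-10 rolls (10+10+3) = 23. Cumulative: 106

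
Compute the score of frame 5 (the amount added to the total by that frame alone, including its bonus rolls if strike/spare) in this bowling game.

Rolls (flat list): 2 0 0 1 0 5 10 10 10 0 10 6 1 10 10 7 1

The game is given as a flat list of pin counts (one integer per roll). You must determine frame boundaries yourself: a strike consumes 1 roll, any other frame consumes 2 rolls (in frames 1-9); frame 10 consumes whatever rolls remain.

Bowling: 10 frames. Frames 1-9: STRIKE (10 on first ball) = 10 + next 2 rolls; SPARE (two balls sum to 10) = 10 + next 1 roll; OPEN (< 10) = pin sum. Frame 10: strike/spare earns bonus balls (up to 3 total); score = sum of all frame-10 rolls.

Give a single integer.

Answer: 20

Derivation:
Frame 1: OPEN (2+0=2). Cumulative: 2
Frame 2: OPEN (0+1=1). Cumulative: 3
Frame 3: OPEN (0+5=5). Cumulative: 8
Frame 4: STRIKE. 10 + next two rolls (10+10) = 30. Cumulative: 38
Frame 5: STRIKE. 10 + next two rolls (10+0) = 20. Cumulative: 58
Frame 6: STRIKE. 10 + next two rolls (0+10) = 20. Cumulative: 78
Frame 7: SPARE (0+10=10). 10 + next roll (6) = 16. Cumulative: 94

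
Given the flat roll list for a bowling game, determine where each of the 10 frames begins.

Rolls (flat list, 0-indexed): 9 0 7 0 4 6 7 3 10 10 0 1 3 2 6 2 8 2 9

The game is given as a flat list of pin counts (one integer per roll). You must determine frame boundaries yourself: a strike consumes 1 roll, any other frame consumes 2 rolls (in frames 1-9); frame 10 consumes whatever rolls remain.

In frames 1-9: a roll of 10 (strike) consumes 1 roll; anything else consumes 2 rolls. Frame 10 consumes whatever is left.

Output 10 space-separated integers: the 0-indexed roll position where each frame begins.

Frame 1 starts at roll index 0: rolls=9,0 (sum=9), consumes 2 rolls
Frame 2 starts at roll index 2: rolls=7,0 (sum=7), consumes 2 rolls
Frame 3 starts at roll index 4: rolls=4,6 (sum=10), consumes 2 rolls
Frame 4 starts at roll index 6: rolls=7,3 (sum=10), consumes 2 rolls
Frame 5 starts at roll index 8: roll=10 (strike), consumes 1 roll
Frame 6 starts at roll index 9: roll=10 (strike), consumes 1 roll
Frame 7 starts at roll index 10: rolls=0,1 (sum=1), consumes 2 rolls
Frame 8 starts at roll index 12: rolls=3,2 (sum=5), consumes 2 rolls
Frame 9 starts at roll index 14: rolls=6,2 (sum=8), consumes 2 rolls
Frame 10 starts at roll index 16: 3 remaining rolls

Answer: 0 2 4 6 8 9 10 12 14 16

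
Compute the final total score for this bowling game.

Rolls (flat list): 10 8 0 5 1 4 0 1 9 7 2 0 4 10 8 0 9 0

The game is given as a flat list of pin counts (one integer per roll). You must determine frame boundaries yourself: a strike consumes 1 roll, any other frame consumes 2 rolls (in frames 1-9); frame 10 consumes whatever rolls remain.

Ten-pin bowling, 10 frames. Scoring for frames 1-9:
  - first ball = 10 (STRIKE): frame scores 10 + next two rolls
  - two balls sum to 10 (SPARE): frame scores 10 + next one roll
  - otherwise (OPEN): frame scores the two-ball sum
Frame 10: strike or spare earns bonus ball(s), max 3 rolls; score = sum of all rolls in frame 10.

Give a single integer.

Answer: 101

Derivation:
Frame 1: STRIKE. 10 + next two rolls (8+0) = 18. Cumulative: 18
Frame 2: OPEN (8+0=8). Cumulative: 26
Frame 3: OPEN (5+1=6). Cumulative: 32
Frame 4: OPEN (4+0=4). Cumulative: 36
Frame 5: SPARE (1+9=10). 10 + next roll (7) = 17. Cumulative: 53
Frame 6: OPEN (7+2=9). Cumulative: 62
Frame 7: OPEN (0+4=4). Cumulative: 66
Frame 8: STRIKE. 10 + next two rolls (8+0) = 18. Cumulative: 84
Frame 9: OPEN (8+0=8). Cumulative: 92
Frame 10: OPEN. Sum of all frame-10 rolls (9+0) = 9. Cumulative: 101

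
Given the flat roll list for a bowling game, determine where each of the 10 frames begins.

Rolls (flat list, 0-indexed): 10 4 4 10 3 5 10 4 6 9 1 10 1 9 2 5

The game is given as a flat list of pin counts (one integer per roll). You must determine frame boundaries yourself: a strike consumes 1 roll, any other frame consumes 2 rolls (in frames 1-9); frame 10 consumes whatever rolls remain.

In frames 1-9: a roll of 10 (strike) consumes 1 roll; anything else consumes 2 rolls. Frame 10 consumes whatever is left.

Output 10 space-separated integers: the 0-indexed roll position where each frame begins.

Frame 1 starts at roll index 0: roll=10 (strike), consumes 1 roll
Frame 2 starts at roll index 1: rolls=4,4 (sum=8), consumes 2 rolls
Frame 3 starts at roll index 3: roll=10 (strike), consumes 1 roll
Frame 4 starts at roll index 4: rolls=3,5 (sum=8), consumes 2 rolls
Frame 5 starts at roll index 6: roll=10 (strike), consumes 1 roll
Frame 6 starts at roll index 7: rolls=4,6 (sum=10), consumes 2 rolls
Frame 7 starts at roll index 9: rolls=9,1 (sum=10), consumes 2 rolls
Frame 8 starts at roll index 11: roll=10 (strike), consumes 1 roll
Frame 9 starts at roll index 12: rolls=1,9 (sum=10), consumes 2 rolls
Frame 10 starts at roll index 14: 2 remaining rolls

Answer: 0 1 3 4 6 7 9 11 12 14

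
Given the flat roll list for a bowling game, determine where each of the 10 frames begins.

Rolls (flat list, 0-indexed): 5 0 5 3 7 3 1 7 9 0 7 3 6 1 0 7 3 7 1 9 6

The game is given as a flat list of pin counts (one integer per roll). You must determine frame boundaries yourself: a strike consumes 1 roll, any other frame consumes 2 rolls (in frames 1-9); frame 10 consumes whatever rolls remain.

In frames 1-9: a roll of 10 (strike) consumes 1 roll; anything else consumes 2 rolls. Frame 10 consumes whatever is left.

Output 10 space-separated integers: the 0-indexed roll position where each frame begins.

Answer: 0 2 4 6 8 10 12 14 16 18

Derivation:
Frame 1 starts at roll index 0: rolls=5,0 (sum=5), consumes 2 rolls
Frame 2 starts at roll index 2: rolls=5,3 (sum=8), consumes 2 rolls
Frame 3 starts at roll index 4: rolls=7,3 (sum=10), consumes 2 rolls
Frame 4 starts at roll index 6: rolls=1,7 (sum=8), consumes 2 rolls
Frame 5 starts at roll index 8: rolls=9,0 (sum=9), consumes 2 rolls
Frame 6 starts at roll index 10: rolls=7,3 (sum=10), consumes 2 rolls
Frame 7 starts at roll index 12: rolls=6,1 (sum=7), consumes 2 rolls
Frame 8 starts at roll index 14: rolls=0,7 (sum=7), consumes 2 rolls
Frame 9 starts at roll index 16: rolls=3,7 (sum=10), consumes 2 rolls
Frame 10 starts at roll index 18: 3 remaining rolls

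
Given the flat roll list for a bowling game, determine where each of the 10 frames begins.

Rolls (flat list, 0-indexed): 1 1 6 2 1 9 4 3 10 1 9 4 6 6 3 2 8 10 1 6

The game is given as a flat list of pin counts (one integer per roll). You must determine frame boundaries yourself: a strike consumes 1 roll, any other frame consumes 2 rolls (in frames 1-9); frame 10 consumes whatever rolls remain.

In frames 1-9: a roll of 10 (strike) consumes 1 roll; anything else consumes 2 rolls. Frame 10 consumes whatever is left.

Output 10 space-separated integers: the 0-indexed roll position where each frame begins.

Frame 1 starts at roll index 0: rolls=1,1 (sum=2), consumes 2 rolls
Frame 2 starts at roll index 2: rolls=6,2 (sum=8), consumes 2 rolls
Frame 3 starts at roll index 4: rolls=1,9 (sum=10), consumes 2 rolls
Frame 4 starts at roll index 6: rolls=4,3 (sum=7), consumes 2 rolls
Frame 5 starts at roll index 8: roll=10 (strike), consumes 1 roll
Frame 6 starts at roll index 9: rolls=1,9 (sum=10), consumes 2 rolls
Frame 7 starts at roll index 11: rolls=4,6 (sum=10), consumes 2 rolls
Frame 8 starts at roll index 13: rolls=6,3 (sum=9), consumes 2 rolls
Frame 9 starts at roll index 15: rolls=2,8 (sum=10), consumes 2 rolls
Frame 10 starts at roll index 17: 3 remaining rolls

Answer: 0 2 4 6 8 9 11 13 15 17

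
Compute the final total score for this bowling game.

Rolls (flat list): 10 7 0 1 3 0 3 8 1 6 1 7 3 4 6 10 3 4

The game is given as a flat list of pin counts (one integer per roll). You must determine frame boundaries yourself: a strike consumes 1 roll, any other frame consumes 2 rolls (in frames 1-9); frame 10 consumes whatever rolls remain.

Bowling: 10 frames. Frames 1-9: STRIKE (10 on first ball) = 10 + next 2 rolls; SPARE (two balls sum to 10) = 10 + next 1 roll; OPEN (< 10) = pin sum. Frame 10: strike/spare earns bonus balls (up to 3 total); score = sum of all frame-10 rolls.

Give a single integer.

Frame 1: STRIKE. 10 + next two rolls (7+0) = 17. Cumulative: 17
Frame 2: OPEN (7+0=7). Cumulative: 24
Frame 3: OPEN (1+3=4). Cumulative: 28
Frame 4: OPEN (0+3=3). Cumulative: 31
Frame 5: OPEN (8+1=9). Cumulative: 40
Frame 6: OPEN (6+1=7). Cumulative: 47
Frame 7: SPARE (7+3=10). 10 + next roll (4) = 14. Cumulative: 61
Frame 8: SPARE (4+6=10). 10 + next roll (10) = 20. Cumulative: 81
Frame 9: STRIKE. 10 + next two rolls (3+4) = 17. Cumulative: 98
Frame 10: OPEN. Sum of all frame-10 rolls (3+4) = 7. Cumulative: 105

Answer: 105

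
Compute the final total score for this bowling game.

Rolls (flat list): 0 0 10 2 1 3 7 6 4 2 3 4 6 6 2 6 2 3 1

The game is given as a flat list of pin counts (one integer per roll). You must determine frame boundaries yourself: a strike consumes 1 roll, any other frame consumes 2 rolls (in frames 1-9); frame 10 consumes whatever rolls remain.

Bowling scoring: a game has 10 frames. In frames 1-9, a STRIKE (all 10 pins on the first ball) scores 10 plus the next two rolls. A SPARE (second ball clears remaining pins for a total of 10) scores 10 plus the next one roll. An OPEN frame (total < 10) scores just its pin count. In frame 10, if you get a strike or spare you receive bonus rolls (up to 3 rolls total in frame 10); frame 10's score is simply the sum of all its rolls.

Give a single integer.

Answer: 85

Derivation:
Frame 1: OPEN (0+0=0). Cumulative: 0
Frame 2: STRIKE. 10 + next two rolls (2+1) = 13. Cumulative: 13
Frame 3: OPEN (2+1=3). Cumulative: 16
Frame 4: SPARE (3+7=10). 10 + next roll (6) = 16. Cumulative: 32
Frame 5: SPARE (6+4=10). 10 + next roll (2) = 12. Cumulative: 44
Frame 6: OPEN (2+3=5). Cumulative: 49
Frame 7: SPARE (4+6=10). 10 + next roll (6) = 16. Cumulative: 65
Frame 8: OPEN (6+2=8). Cumulative: 73
Frame 9: OPEN (6+2=8). Cumulative: 81
Frame 10: OPEN. Sum of all frame-10 rolls (3+1) = 4. Cumulative: 85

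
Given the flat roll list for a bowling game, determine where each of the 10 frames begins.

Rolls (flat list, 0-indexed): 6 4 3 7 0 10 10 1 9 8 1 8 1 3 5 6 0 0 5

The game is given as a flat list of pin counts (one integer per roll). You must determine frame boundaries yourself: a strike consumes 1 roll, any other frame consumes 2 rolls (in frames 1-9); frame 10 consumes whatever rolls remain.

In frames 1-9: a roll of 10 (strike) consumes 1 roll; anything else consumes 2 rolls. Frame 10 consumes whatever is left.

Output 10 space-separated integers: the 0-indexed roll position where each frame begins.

Answer: 0 2 4 6 7 9 11 13 15 17

Derivation:
Frame 1 starts at roll index 0: rolls=6,4 (sum=10), consumes 2 rolls
Frame 2 starts at roll index 2: rolls=3,7 (sum=10), consumes 2 rolls
Frame 3 starts at roll index 4: rolls=0,10 (sum=10), consumes 2 rolls
Frame 4 starts at roll index 6: roll=10 (strike), consumes 1 roll
Frame 5 starts at roll index 7: rolls=1,9 (sum=10), consumes 2 rolls
Frame 6 starts at roll index 9: rolls=8,1 (sum=9), consumes 2 rolls
Frame 7 starts at roll index 11: rolls=8,1 (sum=9), consumes 2 rolls
Frame 8 starts at roll index 13: rolls=3,5 (sum=8), consumes 2 rolls
Frame 9 starts at roll index 15: rolls=6,0 (sum=6), consumes 2 rolls
Frame 10 starts at roll index 17: 2 remaining rolls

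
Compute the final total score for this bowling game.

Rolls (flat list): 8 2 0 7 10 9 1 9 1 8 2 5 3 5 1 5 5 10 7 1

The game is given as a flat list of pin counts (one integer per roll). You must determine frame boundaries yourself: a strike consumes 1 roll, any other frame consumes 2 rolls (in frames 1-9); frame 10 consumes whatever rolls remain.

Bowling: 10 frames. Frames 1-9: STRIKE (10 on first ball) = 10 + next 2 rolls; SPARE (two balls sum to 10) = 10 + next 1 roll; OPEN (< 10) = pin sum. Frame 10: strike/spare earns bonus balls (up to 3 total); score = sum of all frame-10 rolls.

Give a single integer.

Frame 1: SPARE (8+2=10). 10 + next roll (0) = 10. Cumulative: 10
Frame 2: OPEN (0+7=7). Cumulative: 17
Frame 3: STRIKE. 10 + next two rolls (9+1) = 20. Cumulative: 37
Frame 4: SPARE (9+1=10). 10 + next roll (9) = 19. Cumulative: 56
Frame 5: SPARE (9+1=10). 10 + next roll (8) = 18. Cumulative: 74
Frame 6: SPARE (8+2=10). 10 + next roll (5) = 15. Cumulative: 89
Frame 7: OPEN (5+3=8). Cumulative: 97
Frame 8: OPEN (5+1=6). Cumulative: 103
Frame 9: SPARE (5+5=10). 10 + next roll (10) = 20. Cumulative: 123
Frame 10: STRIKE. Sum of all frame-10 rolls (10+7+1) = 18. Cumulative: 141

Answer: 141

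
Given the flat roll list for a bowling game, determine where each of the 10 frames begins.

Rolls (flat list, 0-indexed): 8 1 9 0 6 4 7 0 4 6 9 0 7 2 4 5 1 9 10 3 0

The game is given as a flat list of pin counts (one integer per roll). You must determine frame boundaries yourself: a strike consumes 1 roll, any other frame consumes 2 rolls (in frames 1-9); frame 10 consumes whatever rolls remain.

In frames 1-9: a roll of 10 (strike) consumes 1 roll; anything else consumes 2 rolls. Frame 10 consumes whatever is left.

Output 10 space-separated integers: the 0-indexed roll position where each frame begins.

Answer: 0 2 4 6 8 10 12 14 16 18

Derivation:
Frame 1 starts at roll index 0: rolls=8,1 (sum=9), consumes 2 rolls
Frame 2 starts at roll index 2: rolls=9,0 (sum=9), consumes 2 rolls
Frame 3 starts at roll index 4: rolls=6,4 (sum=10), consumes 2 rolls
Frame 4 starts at roll index 6: rolls=7,0 (sum=7), consumes 2 rolls
Frame 5 starts at roll index 8: rolls=4,6 (sum=10), consumes 2 rolls
Frame 6 starts at roll index 10: rolls=9,0 (sum=9), consumes 2 rolls
Frame 7 starts at roll index 12: rolls=7,2 (sum=9), consumes 2 rolls
Frame 8 starts at roll index 14: rolls=4,5 (sum=9), consumes 2 rolls
Frame 9 starts at roll index 16: rolls=1,9 (sum=10), consumes 2 rolls
Frame 10 starts at roll index 18: 3 remaining rolls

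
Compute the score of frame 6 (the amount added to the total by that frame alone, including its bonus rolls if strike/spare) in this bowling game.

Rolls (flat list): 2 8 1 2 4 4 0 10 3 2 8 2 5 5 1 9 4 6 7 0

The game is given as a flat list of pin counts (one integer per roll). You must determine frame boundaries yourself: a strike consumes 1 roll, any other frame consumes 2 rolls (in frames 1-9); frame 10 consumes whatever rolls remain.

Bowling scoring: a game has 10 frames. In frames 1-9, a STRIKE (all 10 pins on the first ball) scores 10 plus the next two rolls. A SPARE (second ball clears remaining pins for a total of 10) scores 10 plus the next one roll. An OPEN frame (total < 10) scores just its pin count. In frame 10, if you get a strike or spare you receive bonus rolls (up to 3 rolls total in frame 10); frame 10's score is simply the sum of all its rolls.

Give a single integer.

Frame 1: SPARE (2+8=10). 10 + next roll (1) = 11. Cumulative: 11
Frame 2: OPEN (1+2=3). Cumulative: 14
Frame 3: OPEN (4+4=8). Cumulative: 22
Frame 4: SPARE (0+10=10). 10 + next roll (3) = 13. Cumulative: 35
Frame 5: OPEN (3+2=5). Cumulative: 40
Frame 6: SPARE (8+2=10). 10 + next roll (5) = 15. Cumulative: 55
Frame 7: SPARE (5+5=10). 10 + next roll (1) = 11. Cumulative: 66
Frame 8: SPARE (1+9=10). 10 + next roll (4) = 14. Cumulative: 80

Answer: 15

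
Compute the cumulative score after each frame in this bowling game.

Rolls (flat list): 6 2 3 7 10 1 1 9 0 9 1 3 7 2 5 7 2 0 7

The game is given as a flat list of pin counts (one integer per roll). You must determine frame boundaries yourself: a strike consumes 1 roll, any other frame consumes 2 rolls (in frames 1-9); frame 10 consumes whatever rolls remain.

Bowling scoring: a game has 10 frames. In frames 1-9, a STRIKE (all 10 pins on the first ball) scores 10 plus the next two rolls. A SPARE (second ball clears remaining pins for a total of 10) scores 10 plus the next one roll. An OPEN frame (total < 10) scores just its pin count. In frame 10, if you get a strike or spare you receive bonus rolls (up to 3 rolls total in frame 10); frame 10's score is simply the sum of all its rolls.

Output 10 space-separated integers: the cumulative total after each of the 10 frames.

Frame 1: OPEN (6+2=8). Cumulative: 8
Frame 2: SPARE (3+7=10). 10 + next roll (10) = 20. Cumulative: 28
Frame 3: STRIKE. 10 + next two rolls (1+1) = 12. Cumulative: 40
Frame 4: OPEN (1+1=2). Cumulative: 42
Frame 5: OPEN (9+0=9). Cumulative: 51
Frame 6: SPARE (9+1=10). 10 + next roll (3) = 13. Cumulative: 64
Frame 7: SPARE (3+7=10). 10 + next roll (2) = 12. Cumulative: 76
Frame 8: OPEN (2+5=7). Cumulative: 83
Frame 9: OPEN (7+2=9). Cumulative: 92
Frame 10: OPEN. Sum of all frame-10 rolls (0+7) = 7. Cumulative: 99

Answer: 8 28 40 42 51 64 76 83 92 99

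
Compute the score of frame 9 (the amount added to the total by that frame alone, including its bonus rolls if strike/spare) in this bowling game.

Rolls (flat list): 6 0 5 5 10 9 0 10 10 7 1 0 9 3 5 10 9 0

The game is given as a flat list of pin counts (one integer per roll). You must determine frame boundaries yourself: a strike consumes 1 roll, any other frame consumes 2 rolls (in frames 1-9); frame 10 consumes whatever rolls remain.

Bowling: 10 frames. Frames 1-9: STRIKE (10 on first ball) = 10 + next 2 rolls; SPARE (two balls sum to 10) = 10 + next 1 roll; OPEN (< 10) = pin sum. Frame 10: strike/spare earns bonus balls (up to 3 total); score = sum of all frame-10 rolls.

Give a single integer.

Frame 1: OPEN (6+0=6). Cumulative: 6
Frame 2: SPARE (5+5=10). 10 + next roll (10) = 20. Cumulative: 26
Frame 3: STRIKE. 10 + next two rolls (9+0) = 19. Cumulative: 45
Frame 4: OPEN (9+0=9). Cumulative: 54
Frame 5: STRIKE. 10 + next two rolls (10+7) = 27. Cumulative: 81
Frame 6: STRIKE. 10 + next two rolls (7+1) = 18. Cumulative: 99
Frame 7: OPEN (7+1=8). Cumulative: 107
Frame 8: OPEN (0+9=9). Cumulative: 116
Frame 9: OPEN (3+5=8). Cumulative: 124
Frame 10: STRIKE. Sum of all frame-10 rolls (10+9+0) = 19. Cumulative: 143

Answer: 8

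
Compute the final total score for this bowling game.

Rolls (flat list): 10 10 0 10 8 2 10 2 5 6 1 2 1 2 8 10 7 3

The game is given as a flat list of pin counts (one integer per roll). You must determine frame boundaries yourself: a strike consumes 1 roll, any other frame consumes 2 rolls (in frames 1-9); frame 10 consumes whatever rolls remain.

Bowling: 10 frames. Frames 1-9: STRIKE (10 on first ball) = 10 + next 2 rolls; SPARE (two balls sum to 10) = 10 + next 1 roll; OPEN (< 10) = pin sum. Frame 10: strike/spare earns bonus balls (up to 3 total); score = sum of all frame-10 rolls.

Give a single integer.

Frame 1: STRIKE. 10 + next two rolls (10+0) = 20. Cumulative: 20
Frame 2: STRIKE. 10 + next two rolls (0+10) = 20. Cumulative: 40
Frame 3: SPARE (0+10=10). 10 + next roll (8) = 18. Cumulative: 58
Frame 4: SPARE (8+2=10). 10 + next roll (10) = 20. Cumulative: 78
Frame 5: STRIKE. 10 + next two rolls (2+5) = 17. Cumulative: 95
Frame 6: OPEN (2+5=7). Cumulative: 102
Frame 7: OPEN (6+1=7). Cumulative: 109
Frame 8: OPEN (2+1=3). Cumulative: 112
Frame 9: SPARE (2+8=10). 10 + next roll (10) = 20. Cumulative: 132
Frame 10: STRIKE. Sum of all frame-10 rolls (10+7+3) = 20. Cumulative: 152

Answer: 152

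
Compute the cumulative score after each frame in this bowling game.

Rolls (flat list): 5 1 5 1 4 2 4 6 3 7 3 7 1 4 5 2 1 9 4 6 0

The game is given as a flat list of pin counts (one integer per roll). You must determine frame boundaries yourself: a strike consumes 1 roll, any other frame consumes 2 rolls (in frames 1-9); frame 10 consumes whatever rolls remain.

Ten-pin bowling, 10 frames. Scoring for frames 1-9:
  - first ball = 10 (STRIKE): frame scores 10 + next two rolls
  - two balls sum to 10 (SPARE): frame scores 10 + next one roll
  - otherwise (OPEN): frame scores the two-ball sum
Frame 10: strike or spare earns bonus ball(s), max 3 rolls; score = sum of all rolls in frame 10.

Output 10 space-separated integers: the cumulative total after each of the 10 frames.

Answer: 6 12 18 31 44 55 60 67 81 91

Derivation:
Frame 1: OPEN (5+1=6). Cumulative: 6
Frame 2: OPEN (5+1=6). Cumulative: 12
Frame 3: OPEN (4+2=6). Cumulative: 18
Frame 4: SPARE (4+6=10). 10 + next roll (3) = 13. Cumulative: 31
Frame 5: SPARE (3+7=10). 10 + next roll (3) = 13. Cumulative: 44
Frame 6: SPARE (3+7=10). 10 + next roll (1) = 11. Cumulative: 55
Frame 7: OPEN (1+4=5). Cumulative: 60
Frame 8: OPEN (5+2=7). Cumulative: 67
Frame 9: SPARE (1+9=10). 10 + next roll (4) = 14. Cumulative: 81
Frame 10: SPARE. Sum of all frame-10 rolls (4+6+0) = 10. Cumulative: 91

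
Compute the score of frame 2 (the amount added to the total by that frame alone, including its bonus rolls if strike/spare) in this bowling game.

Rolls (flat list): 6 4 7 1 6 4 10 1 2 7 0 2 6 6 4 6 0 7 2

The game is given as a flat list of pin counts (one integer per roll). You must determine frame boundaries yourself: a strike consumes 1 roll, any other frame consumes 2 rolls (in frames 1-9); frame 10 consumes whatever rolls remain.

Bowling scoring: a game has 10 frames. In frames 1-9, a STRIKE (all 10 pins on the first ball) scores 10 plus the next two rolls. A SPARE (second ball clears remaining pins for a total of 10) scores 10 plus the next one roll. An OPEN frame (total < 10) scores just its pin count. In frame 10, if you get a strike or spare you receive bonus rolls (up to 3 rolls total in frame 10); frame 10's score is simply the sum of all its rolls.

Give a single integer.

Answer: 8

Derivation:
Frame 1: SPARE (6+4=10). 10 + next roll (7) = 17. Cumulative: 17
Frame 2: OPEN (7+1=8). Cumulative: 25
Frame 3: SPARE (6+4=10). 10 + next roll (10) = 20. Cumulative: 45
Frame 4: STRIKE. 10 + next two rolls (1+2) = 13. Cumulative: 58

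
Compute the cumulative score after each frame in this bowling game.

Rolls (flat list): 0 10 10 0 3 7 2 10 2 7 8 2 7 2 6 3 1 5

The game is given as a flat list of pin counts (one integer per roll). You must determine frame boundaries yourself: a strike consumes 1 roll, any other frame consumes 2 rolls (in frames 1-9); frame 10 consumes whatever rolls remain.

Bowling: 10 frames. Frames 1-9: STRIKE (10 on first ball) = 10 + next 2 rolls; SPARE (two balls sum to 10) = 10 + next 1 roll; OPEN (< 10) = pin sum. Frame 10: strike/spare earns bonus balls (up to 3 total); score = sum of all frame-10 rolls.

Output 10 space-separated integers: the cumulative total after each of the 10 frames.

Answer: 20 33 36 45 64 73 90 99 108 114

Derivation:
Frame 1: SPARE (0+10=10). 10 + next roll (10) = 20. Cumulative: 20
Frame 2: STRIKE. 10 + next two rolls (0+3) = 13. Cumulative: 33
Frame 3: OPEN (0+3=3). Cumulative: 36
Frame 4: OPEN (7+2=9). Cumulative: 45
Frame 5: STRIKE. 10 + next two rolls (2+7) = 19. Cumulative: 64
Frame 6: OPEN (2+7=9). Cumulative: 73
Frame 7: SPARE (8+2=10). 10 + next roll (7) = 17. Cumulative: 90
Frame 8: OPEN (7+2=9). Cumulative: 99
Frame 9: OPEN (6+3=9). Cumulative: 108
Frame 10: OPEN. Sum of all frame-10 rolls (1+5) = 6. Cumulative: 114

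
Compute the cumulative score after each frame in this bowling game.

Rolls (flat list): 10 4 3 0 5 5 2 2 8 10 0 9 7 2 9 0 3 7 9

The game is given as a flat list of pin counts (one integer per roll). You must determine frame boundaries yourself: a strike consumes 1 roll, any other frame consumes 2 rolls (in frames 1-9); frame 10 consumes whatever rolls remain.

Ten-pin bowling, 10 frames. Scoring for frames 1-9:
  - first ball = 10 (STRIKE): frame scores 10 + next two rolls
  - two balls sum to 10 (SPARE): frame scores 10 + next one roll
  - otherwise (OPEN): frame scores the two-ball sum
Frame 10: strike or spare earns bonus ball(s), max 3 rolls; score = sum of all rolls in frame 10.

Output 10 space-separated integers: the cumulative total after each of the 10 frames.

Answer: 17 24 29 36 56 75 84 93 102 121

Derivation:
Frame 1: STRIKE. 10 + next two rolls (4+3) = 17. Cumulative: 17
Frame 2: OPEN (4+3=7). Cumulative: 24
Frame 3: OPEN (0+5=5). Cumulative: 29
Frame 4: OPEN (5+2=7). Cumulative: 36
Frame 5: SPARE (2+8=10). 10 + next roll (10) = 20. Cumulative: 56
Frame 6: STRIKE. 10 + next two rolls (0+9) = 19. Cumulative: 75
Frame 7: OPEN (0+9=9). Cumulative: 84
Frame 8: OPEN (7+2=9). Cumulative: 93
Frame 9: OPEN (9+0=9). Cumulative: 102
Frame 10: SPARE. Sum of all frame-10 rolls (3+7+9) = 19. Cumulative: 121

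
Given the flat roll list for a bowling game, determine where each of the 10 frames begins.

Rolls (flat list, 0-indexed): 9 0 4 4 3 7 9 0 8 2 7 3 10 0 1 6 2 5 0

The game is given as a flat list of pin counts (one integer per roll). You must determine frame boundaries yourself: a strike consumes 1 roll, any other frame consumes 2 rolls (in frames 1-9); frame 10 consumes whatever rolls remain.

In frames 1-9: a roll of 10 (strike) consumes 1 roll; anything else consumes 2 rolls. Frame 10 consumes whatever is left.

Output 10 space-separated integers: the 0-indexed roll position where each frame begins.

Frame 1 starts at roll index 0: rolls=9,0 (sum=9), consumes 2 rolls
Frame 2 starts at roll index 2: rolls=4,4 (sum=8), consumes 2 rolls
Frame 3 starts at roll index 4: rolls=3,7 (sum=10), consumes 2 rolls
Frame 4 starts at roll index 6: rolls=9,0 (sum=9), consumes 2 rolls
Frame 5 starts at roll index 8: rolls=8,2 (sum=10), consumes 2 rolls
Frame 6 starts at roll index 10: rolls=7,3 (sum=10), consumes 2 rolls
Frame 7 starts at roll index 12: roll=10 (strike), consumes 1 roll
Frame 8 starts at roll index 13: rolls=0,1 (sum=1), consumes 2 rolls
Frame 9 starts at roll index 15: rolls=6,2 (sum=8), consumes 2 rolls
Frame 10 starts at roll index 17: 2 remaining rolls

Answer: 0 2 4 6 8 10 12 13 15 17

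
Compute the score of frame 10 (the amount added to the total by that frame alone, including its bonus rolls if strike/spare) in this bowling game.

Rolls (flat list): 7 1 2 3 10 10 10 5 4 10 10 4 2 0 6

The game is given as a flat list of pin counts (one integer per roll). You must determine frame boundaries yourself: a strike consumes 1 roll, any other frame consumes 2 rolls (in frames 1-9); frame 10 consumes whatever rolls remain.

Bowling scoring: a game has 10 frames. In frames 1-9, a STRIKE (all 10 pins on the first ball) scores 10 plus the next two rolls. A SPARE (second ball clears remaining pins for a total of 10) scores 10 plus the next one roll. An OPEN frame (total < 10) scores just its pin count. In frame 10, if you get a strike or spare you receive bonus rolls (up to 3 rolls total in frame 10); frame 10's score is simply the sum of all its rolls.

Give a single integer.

Answer: 6

Derivation:
Frame 1: OPEN (7+1=8). Cumulative: 8
Frame 2: OPEN (2+3=5). Cumulative: 13
Frame 3: STRIKE. 10 + next two rolls (10+10) = 30. Cumulative: 43
Frame 4: STRIKE. 10 + next two rolls (10+5) = 25. Cumulative: 68
Frame 5: STRIKE. 10 + next two rolls (5+4) = 19. Cumulative: 87
Frame 6: OPEN (5+4=9). Cumulative: 96
Frame 7: STRIKE. 10 + next two rolls (10+4) = 24. Cumulative: 120
Frame 8: STRIKE. 10 + next two rolls (4+2) = 16. Cumulative: 136
Frame 9: OPEN (4+2=6). Cumulative: 142
Frame 10: OPEN. Sum of all frame-10 rolls (0+6) = 6. Cumulative: 148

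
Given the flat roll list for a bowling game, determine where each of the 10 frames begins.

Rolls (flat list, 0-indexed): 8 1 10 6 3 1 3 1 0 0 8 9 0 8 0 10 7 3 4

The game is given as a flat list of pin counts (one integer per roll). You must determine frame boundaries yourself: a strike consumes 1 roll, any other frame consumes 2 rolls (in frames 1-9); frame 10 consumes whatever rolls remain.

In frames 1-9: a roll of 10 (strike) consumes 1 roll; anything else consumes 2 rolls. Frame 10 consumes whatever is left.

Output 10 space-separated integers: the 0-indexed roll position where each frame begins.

Frame 1 starts at roll index 0: rolls=8,1 (sum=9), consumes 2 rolls
Frame 2 starts at roll index 2: roll=10 (strike), consumes 1 roll
Frame 3 starts at roll index 3: rolls=6,3 (sum=9), consumes 2 rolls
Frame 4 starts at roll index 5: rolls=1,3 (sum=4), consumes 2 rolls
Frame 5 starts at roll index 7: rolls=1,0 (sum=1), consumes 2 rolls
Frame 6 starts at roll index 9: rolls=0,8 (sum=8), consumes 2 rolls
Frame 7 starts at roll index 11: rolls=9,0 (sum=9), consumes 2 rolls
Frame 8 starts at roll index 13: rolls=8,0 (sum=8), consumes 2 rolls
Frame 9 starts at roll index 15: roll=10 (strike), consumes 1 roll
Frame 10 starts at roll index 16: 3 remaining rolls

Answer: 0 2 3 5 7 9 11 13 15 16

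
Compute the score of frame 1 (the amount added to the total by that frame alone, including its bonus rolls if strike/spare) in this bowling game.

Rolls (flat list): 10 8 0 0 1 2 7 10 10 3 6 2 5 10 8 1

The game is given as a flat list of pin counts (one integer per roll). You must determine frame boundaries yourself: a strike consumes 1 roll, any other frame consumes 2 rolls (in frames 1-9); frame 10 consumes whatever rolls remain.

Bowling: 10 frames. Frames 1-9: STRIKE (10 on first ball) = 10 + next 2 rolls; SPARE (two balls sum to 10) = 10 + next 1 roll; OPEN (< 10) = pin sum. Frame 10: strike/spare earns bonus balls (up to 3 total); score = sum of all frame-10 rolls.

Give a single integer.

Answer: 18

Derivation:
Frame 1: STRIKE. 10 + next two rolls (8+0) = 18. Cumulative: 18
Frame 2: OPEN (8+0=8). Cumulative: 26
Frame 3: OPEN (0+1=1). Cumulative: 27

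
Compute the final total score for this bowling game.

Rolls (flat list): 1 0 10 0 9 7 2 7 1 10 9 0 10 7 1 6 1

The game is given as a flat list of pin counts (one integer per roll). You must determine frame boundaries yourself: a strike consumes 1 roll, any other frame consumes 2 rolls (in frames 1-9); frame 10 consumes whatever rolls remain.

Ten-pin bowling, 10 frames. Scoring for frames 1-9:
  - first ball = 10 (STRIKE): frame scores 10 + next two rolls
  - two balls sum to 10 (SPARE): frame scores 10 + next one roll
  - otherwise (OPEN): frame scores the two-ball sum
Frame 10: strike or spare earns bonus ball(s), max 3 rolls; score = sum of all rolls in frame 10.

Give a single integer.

Answer: 107

Derivation:
Frame 1: OPEN (1+0=1). Cumulative: 1
Frame 2: STRIKE. 10 + next two rolls (0+9) = 19. Cumulative: 20
Frame 3: OPEN (0+9=9). Cumulative: 29
Frame 4: OPEN (7+2=9). Cumulative: 38
Frame 5: OPEN (7+1=8). Cumulative: 46
Frame 6: STRIKE. 10 + next two rolls (9+0) = 19. Cumulative: 65
Frame 7: OPEN (9+0=9). Cumulative: 74
Frame 8: STRIKE. 10 + next two rolls (7+1) = 18. Cumulative: 92
Frame 9: OPEN (7+1=8). Cumulative: 100
Frame 10: OPEN. Sum of all frame-10 rolls (6+1) = 7. Cumulative: 107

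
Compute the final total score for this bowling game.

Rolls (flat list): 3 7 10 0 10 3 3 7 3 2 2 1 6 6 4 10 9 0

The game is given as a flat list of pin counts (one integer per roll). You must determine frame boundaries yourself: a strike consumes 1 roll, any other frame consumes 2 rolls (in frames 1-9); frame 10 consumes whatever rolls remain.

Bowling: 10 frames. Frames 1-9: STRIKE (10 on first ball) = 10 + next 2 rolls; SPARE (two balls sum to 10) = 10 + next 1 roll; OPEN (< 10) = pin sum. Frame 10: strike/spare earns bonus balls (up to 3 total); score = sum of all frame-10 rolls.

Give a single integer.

Answer: 130

Derivation:
Frame 1: SPARE (3+7=10). 10 + next roll (10) = 20. Cumulative: 20
Frame 2: STRIKE. 10 + next two rolls (0+10) = 20. Cumulative: 40
Frame 3: SPARE (0+10=10). 10 + next roll (3) = 13. Cumulative: 53
Frame 4: OPEN (3+3=6). Cumulative: 59
Frame 5: SPARE (7+3=10). 10 + next roll (2) = 12. Cumulative: 71
Frame 6: OPEN (2+2=4). Cumulative: 75
Frame 7: OPEN (1+6=7). Cumulative: 82
Frame 8: SPARE (6+4=10). 10 + next roll (10) = 20. Cumulative: 102
Frame 9: STRIKE. 10 + next two rolls (9+0) = 19. Cumulative: 121
Frame 10: OPEN. Sum of all frame-10 rolls (9+0) = 9. Cumulative: 130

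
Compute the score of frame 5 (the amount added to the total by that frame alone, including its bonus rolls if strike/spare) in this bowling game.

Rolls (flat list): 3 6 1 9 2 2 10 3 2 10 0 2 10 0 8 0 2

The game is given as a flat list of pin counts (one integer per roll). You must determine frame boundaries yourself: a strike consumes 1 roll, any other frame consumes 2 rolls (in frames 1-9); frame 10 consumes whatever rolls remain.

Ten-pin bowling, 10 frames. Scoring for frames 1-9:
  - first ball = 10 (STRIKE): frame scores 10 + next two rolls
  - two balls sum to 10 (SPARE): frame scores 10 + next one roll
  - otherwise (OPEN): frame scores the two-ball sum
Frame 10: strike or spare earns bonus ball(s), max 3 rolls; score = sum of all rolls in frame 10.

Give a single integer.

Frame 1: OPEN (3+6=9). Cumulative: 9
Frame 2: SPARE (1+9=10). 10 + next roll (2) = 12. Cumulative: 21
Frame 3: OPEN (2+2=4). Cumulative: 25
Frame 4: STRIKE. 10 + next two rolls (3+2) = 15. Cumulative: 40
Frame 5: OPEN (3+2=5). Cumulative: 45
Frame 6: STRIKE. 10 + next two rolls (0+2) = 12. Cumulative: 57
Frame 7: OPEN (0+2=2). Cumulative: 59

Answer: 5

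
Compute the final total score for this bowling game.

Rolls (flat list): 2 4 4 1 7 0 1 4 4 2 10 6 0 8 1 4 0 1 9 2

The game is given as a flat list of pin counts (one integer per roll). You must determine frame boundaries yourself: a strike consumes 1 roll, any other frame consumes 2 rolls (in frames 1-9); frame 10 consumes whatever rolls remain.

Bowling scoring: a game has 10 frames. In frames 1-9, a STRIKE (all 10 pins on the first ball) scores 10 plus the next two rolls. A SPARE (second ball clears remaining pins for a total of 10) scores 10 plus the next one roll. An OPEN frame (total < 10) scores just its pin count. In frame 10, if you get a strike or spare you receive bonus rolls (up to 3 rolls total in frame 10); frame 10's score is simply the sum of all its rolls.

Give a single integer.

Answer: 76

Derivation:
Frame 1: OPEN (2+4=6). Cumulative: 6
Frame 2: OPEN (4+1=5). Cumulative: 11
Frame 3: OPEN (7+0=7). Cumulative: 18
Frame 4: OPEN (1+4=5). Cumulative: 23
Frame 5: OPEN (4+2=6). Cumulative: 29
Frame 6: STRIKE. 10 + next two rolls (6+0) = 16. Cumulative: 45
Frame 7: OPEN (6+0=6). Cumulative: 51
Frame 8: OPEN (8+1=9). Cumulative: 60
Frame 9: OPEN (4+0=4). Cumulative: 64
Frame 10: SPARE. Sum of all frame-10 rolls (1+9+2) = 12. Cumulative: 76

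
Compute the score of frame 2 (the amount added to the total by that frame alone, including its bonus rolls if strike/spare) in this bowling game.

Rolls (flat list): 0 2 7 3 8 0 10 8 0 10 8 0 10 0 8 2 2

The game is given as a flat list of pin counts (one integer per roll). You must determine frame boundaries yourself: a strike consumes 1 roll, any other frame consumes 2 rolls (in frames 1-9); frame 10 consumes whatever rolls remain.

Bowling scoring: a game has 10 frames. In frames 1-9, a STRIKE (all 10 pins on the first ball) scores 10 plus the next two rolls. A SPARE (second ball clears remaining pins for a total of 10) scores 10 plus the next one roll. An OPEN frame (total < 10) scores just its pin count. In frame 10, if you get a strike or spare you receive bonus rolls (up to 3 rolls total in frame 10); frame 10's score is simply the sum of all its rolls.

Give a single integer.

Frame 1: OPEN (0+2=2). Cumulative: 2
Frame 2: SPARE (7+3=10). 10 + next roll (8) = 18. Cumulative: 20
Frame 3: OPEN (8+0=8). Cumulative: 28
Frame 4: STRIKE. 10 + next two rolls (8+0) = 18. Cumulative: 46

Answer: 18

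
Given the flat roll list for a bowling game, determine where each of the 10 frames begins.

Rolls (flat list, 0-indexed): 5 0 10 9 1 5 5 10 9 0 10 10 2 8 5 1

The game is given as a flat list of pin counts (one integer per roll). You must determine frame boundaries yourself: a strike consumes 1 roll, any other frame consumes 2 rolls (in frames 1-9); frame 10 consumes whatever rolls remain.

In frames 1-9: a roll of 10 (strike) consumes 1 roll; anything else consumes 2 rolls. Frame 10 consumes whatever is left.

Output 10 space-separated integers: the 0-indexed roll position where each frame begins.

Frame 1 starts at roll index 0: rolls=5,0 (sum=5), consumes 2 rolls
Frame 2 starts at roll index 2: roll=10 (strike), consumes 1 roll
Frame 3 starts at roll index 3: rolls=9,1 (sum=10), consumes 2 rolls
Frame 4 starts at roll index 5: rolls=5,5 (sum=10), consumes 2 rolls
Frame 5 starts at roll index 7: roll=10 (strike), consumes 1 roll
Frame 6 starts at roll index 8: rolls=9,0 (sum=9), consumes 2 rolls
Frame 7 starts at roll index 10: roll=10 (strike), consumes 1 roll
Frame 8 starts at roll index 11: roll=10 (strike), consumes 1 roll
Frame 9 starts at roll index 12: rolls=2,8 (sum=10), consumes 2 rolls
Frame 10 starts at roll index 14: 2 remaining rolls

Answer: 0 2 3 5 7 8 10 11 12 14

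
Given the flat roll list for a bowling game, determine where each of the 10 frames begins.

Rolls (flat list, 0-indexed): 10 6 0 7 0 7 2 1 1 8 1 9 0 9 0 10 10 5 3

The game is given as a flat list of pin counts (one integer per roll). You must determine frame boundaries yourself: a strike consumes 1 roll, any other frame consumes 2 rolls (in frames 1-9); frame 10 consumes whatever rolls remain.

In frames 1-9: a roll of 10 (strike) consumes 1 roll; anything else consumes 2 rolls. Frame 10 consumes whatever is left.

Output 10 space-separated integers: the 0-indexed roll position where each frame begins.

Frame 1 starts at roll index 0: roll=10 (strike), consumes 1 roll
Frame 2 starts at roll index 1: rolls=6,0 (sum=6), consumes 2 rolls
Frame 3 starts at roll index 3: rolls=7,0 (sum=7), consumes 2 rolls
Frame 4 starts at roll index 5: rolls=7,2 (sum=9), consumes 2 rolls
Frame 5 starts at roll index 7: rolls=1,1 (sum=2), consumes 2 rolls
Frame 6 starts at roll index 9: rolls=8,1 (sum=9), consumes 2 rolls
Frame 7 starts at roll index 11: rolls=9,0 (sum=9), consumes 2 rolls
Frame 8 starts at roll index 13: rolls=9,0 (sum=9), consumes 2 rolls
Frame 9 starts at roll index 15: roll=10 (strike), consumes 1 roll
Frame 10 starts at roll index 16: 3 remaining rolls

Answer: 0 1 3 5 7 9 11 13 15 16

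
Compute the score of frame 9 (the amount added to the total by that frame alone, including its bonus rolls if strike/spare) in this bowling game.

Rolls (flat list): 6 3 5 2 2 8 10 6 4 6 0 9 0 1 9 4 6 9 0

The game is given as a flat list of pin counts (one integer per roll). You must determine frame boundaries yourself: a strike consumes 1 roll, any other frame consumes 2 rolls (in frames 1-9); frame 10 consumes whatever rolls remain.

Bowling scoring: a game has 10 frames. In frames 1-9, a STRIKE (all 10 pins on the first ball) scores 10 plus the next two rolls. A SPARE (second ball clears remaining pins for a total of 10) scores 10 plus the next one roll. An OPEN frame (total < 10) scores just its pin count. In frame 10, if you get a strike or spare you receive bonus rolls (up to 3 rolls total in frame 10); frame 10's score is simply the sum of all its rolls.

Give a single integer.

Answer: 19

Derivation:
Frame 1: OPEN (6+3=9). Cumulative: 9
Frame 2: OPEN (5+2=7). Cumulative: 16
Frame 3: SPARE (2+8=10). 10 + next roll (10) = 20. Cumulative: 36
Frame 4: STRIKE. 10 + next two rolls (6+4) = 20. Cumulative: 56
Frame 5: SPARE (6+4=10). 10 + next roll (6) = 16. Cumulative: 72
Frame 6: OPEN (6+0=6). Cumulative: 78
Frame 7: OPEN (9+0=9). Cumulative: 87
Frame 8: SPARE (1+9=10). 10 + next roll (4) = 14. Cumulative: 101
Frame 9: SPARE (4+6=10). 10 + next roll (9) = 19. Cumulative: 120
Frame 10: OPEN. Sum of all frame-10 rolls (9+0) = 9. Cumulative: 129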